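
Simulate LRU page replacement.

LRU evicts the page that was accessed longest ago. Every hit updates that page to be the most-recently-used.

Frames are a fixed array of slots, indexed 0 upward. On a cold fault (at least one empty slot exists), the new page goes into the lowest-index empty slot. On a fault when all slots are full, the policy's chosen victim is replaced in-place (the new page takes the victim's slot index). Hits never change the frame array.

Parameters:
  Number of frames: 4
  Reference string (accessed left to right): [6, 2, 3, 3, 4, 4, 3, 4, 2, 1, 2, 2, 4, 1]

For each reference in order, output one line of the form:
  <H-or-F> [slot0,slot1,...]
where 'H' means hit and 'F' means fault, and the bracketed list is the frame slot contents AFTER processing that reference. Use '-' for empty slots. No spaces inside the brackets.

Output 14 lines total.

F [6,-,-,-]
F [6,2,-,-]
F [6,2,3,-]
H [6,2,3,-]
F [6,2,3,4]
H [6,2,3,4]
H [6,2,3,4]
H [6,2,3,4]
H [6,2,3,4]
F [1,2,3,4]
H [1,2,3,4]
H [1,2,3,4]
H [1,2,3,4]
H [1,2,3,4]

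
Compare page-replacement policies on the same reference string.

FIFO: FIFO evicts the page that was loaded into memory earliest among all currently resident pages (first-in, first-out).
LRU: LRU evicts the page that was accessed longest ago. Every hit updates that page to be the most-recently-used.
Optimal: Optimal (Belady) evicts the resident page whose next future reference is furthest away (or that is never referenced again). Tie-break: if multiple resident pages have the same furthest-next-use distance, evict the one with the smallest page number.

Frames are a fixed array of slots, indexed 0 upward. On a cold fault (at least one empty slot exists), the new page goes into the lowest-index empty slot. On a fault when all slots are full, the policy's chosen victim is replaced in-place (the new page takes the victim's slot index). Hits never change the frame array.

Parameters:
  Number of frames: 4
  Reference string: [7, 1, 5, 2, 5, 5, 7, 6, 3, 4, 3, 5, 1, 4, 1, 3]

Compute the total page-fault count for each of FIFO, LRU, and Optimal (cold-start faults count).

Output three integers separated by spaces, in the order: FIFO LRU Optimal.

Answer: 9 9 7

Derivation:
--- FIFO ---
  step 0: ref 7 -> FAULT, frames=[7,-,-,-] (faults so far: 1)
  step 1: ref 1 -> FAULT, frames=[7,1,-,-] (faults so far: 2)
  step 2: ref 5 -> FAULT, frames=[7,1,5,-] (faults so far: 3)
  step 3: ref 2 -> FAULT, frames=[7,1,5,2] (faults so far: 4)
  step 4: ref 5 -> HIT, frames=[7,1,5,2] (faults so far: 4)
  step 5: ref 5 -> HIT, frames=[7,1,5,2] (faults so far: 4)
  step 6: ref 7 -> HIT, frames=[7,1,5,2] (faults so far: 4)
  step 7: ref 6 -> FAULT, evict 7, frames=[6,1,5,2] (faults so far: 5)
  step 8: ref 3 -> FAULT, evict 1, frames=[6,3,5,2] (faults so far: 6)
  step 9: ref 4 -> FAULT, evict 5, frames=[6,3,4,2] (faults so far: 7)
  step 10: ref 3 -> HIT, frames=[6,3,4,2] (faults so far: 7)
  step 11: ref 5 -> FAULT, evict 2, frames=[6,3,4,5] (faults so far: 8)
  step 12: ref 1 -> FAULT, evict 6, frames=[1,3,4,5] (faults so far: 9)
  step 13: ref 4 -> HIT, frames=[1,3,4,5] (faults so far: 9)
  step 14: ref 1 -> HIT, frames=[1,3,4,5] (faults so far: 9)
  step 15: ref 3 -> HIT, frames=[1,3,4,5] (faults so far: 9)
  FIFO total faults: 9
--- LRU ---
  step 0: ref 7 -> FAULT, frames=[7,-,-,-] (faults so far: 1)
  step 1: ref 1 -> FAULT, frames=[7,1,-,-] (faults so far: 2)
  step 2: ref 5 -> FAULT, frames=[7,1,5,-] (faults so far: 3)
  step 3: ref 2 -> FAULT, frames=[7,1,5,2] (faults so far: 4)
  step 4: ref 5 -> HIT, frames=[7,1,5,2] (faults so far: 4)
  step 5: ref 5 -> HIT, frames=[7,1,5,2] (faults so far: 4)
  step 6: ref 7 -> HIT, frames=[7,1,5,2] (faults so far: 4)
  step 7: ref 6 -> FAULT, evict 1, frames=[7,6,5,2] (faults so far: 5)
  step 8: ref 3 -> FAULT, evict 2, frames=[7,6,5,3] (faults so far: 6)
  step 9: ref 4 -> FAULT, evict 5, frames=[7,6,4,3] (faults so far: 7)
  step 10: ref 3 -> HIT, frames=[7,6,4,3] (faults so far: 7)
  step 11: ref 5 -> FAULT, evict 7, frames=[5,6,4,3] (faults so far: 8)
  step 12: ref 1 -> FAULT, evict 6, frames=[5,1,4,3] (faults so far: 9)
  step 13: ref 4 -> HIT, frames=[5,1,4,3] (faults so far: 9)
  step 14: ref 1 -> HIT, frames=[5,1,4,3] (faults so far: 9)
  step 15: ref 3 -> HIT, frames=[5,1,4,3] (faults so far: 9)
  LRU total faults: 9
--- Optimal ---
  step 0: ref 7 -> FAULT, frames=[7,-,-,-] (faults so far: 1)
  step 1: ref 1 -> FAULT, frames=[7,1,-,-] (faults so far: 2)
  step 2: ref 5 -> FAULT, frames=[7,1,5,-] (faults so far: 3)
  step 3: ref 2 -> FAULT, frames=[7,1,5,2] (faults so far: 4)
  step 4: ref 5 -> HIT, frames=[7,1,5,2] (faults so far: 4)
  step 5: ref 5 -> HIT, frames=[7,1,5,2] (faults so far: 4)
  step 6: ref 7 -> HIT, frames=[7,1,5,2] (faults so far: 4)
  step 7: ref 6 -> FAULT, evict 2, frames=[7,1,5,6] (faults so far: 5)
  step 8: ref 3 -> FAULT, evict 6, frames=[7,1,5,3] (faults so far: 6)
  step 9: ref 4 -> FAULT, evict 7, frames=[4,1,5,3] (faults so far: 7)
  step 10: ref 3 -> HIT, frames=[4,1,5,3] (faults so far: 7)
  step 11: ref 5 -> HIT, frames=[4,1,5,3] (faults so far: 7)
  step 12: ref 1 -> HIT, frames=[4,1,5,3] (faults so far: 7)
  step 13: ref 4 -> HIT, frames=[4,1,5,3] (faults so far: 7)
  step 14: ref 1 -> HIT, frames=[4,1,5,3] (faults so far: 7)
  step 15: ref 3 -> HIT, frames=[4,1,5,3] (faults so far: 7)
  Optimal total faults: 7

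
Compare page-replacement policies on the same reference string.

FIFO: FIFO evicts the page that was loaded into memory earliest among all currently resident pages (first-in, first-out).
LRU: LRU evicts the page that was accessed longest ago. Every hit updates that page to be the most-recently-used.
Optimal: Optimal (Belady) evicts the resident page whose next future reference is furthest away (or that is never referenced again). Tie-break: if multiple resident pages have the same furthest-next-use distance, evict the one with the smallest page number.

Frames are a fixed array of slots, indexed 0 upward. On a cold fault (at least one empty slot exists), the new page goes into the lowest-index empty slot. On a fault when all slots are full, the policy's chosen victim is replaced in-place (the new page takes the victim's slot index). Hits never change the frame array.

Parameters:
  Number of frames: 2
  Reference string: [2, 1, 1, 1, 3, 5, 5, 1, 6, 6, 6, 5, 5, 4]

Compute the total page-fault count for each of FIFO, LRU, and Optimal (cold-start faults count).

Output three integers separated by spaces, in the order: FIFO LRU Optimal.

Answer: 8 8 6

Derivation:
--- FIFO ---
  step 0: ref 2 -> FAULT, frames=[2,-] (faults so far: 1)
  step 1: ref 1 -> FAULT, frames=[2,1] (faults so far: 2)
  step 2: ref 1 -> HIT, frames=[2,1] (faults so far: 2)
  step 3: ref 1 -> HIT, frames=[2,1] (faults so far: 2)
  step 4: ref 3 -> FAULT, evict 2, frames=[3,1] (faults so far: 3)
  step 5: ref 5 -> FAULT, evict 1, frames=[3,5] (faults so far: 4)
  step 6: ref 5 -> HIT, frames=[3,5] (faults so far: 4)
  step 7: ref 1 -> FAULT, evict 3, frames=[1,5] (faults so far: 5)
  step 8: ref 6 -> FAULT, evict 5, frames=[1,6] (faults so far: 6)
  step 9: ref 6 -> HIT, frames=[1,6] (faults so far: 6)
  step 10: ref 6 -> HIT, frames=[1,6] (faults so far: 6)
  step 11: ref 5 -> FAULT, evict 1, frames=[5,6] (faults so far: 7)
  step 12: ref 5 -> HIT, frames=[5,6] (faults so far: 7)
  step 13: ref 4 -> FAULT, evict 6, frames=[5,4] (faults so far: 8)
  FIFO total faults: 8
--- LRU ---
  step 0: ref 2 -> FAULT, frames=[2,-] (faults so far: 1)
  step 1: ref 1 -> FAULT, frames=[2,1] (faults so far: 2)
  step 2: ref 1 -> HIT, frames=[2,1] (faults so far: 2)
  step 3: ref 1 -> HIT, frames=[2,1] (faults so far: 2)
  step 4: ref 3 -> FAULT, evict 2, frames=[3,1] (faults so far: 3)
  step 5: ref 5 -> FAULT, evict 1, frames=[3,5] (faults so far: 4)
  step 6: ref 5 -> HIT, frames=[3,5] (faults so far: 4)
  step 7: ref 1 -> FAULT, evict 3, frames=[1,5] (faults so far: 5)
  step 8: ref 6 -> FAULT, evict 5, frames=[1,6] (faults so far: 6)
  step 9: ref 6 -> HIT, frames=[1,6] (faults so far: 6)
  step 10: ref 6 -> HIT, frames=[1,6] (faults so far: 6)
  step 11: ref 5 -> FAULT, evict 1, frames=[5,6] (faults so far: 7)
  step 12: ref 5 -> HIT, frames=[5,6] (faults so far: 7)
  step 13: ref 4 -> FAULT, evict 6, frames=[5,4] (faults so far: 8)
  LRU total faults: 8
--- Optimal ---
  step 0: ref 2 -> FAULT, frames=[2,-] (faults so far: 1)
  step 1: ref 1 -> FAULT, frames=[2,1] (faults so far: 2)
  step 2: ref 1 -> HIT, frames=[2,1] (faults so far: 2)
  step 3: ref 1 -> HIT, frames=[2,1] (faults so far: 2)
  step 4: ref 3 -> FAULT, evict 2, frames=[3,1] (faults so far: 3)
  step 5: ref 5 -> FAULT, evict 3, frames=[5,1] (faults so far: 4)
  step 6: ref 5 -> HIT, frames=[5,1] (faults so far: 4)
  step 7: ref 1 -> HIT, frames=[5,1] (faults so far: 4)
  step 8: ref 6 -> FAULT, evict 1, frames=[5,6] (faults so far: 5)
  step 9: ref 6 -> HIT, frames=[5,6] (faults so far: 5)
  step 10: ref 6 -> HIT, frames=[5,6] (faults so far: 5)
  step 11: ref 5 -> HIT, frames=[5,6] (faults so far: 5)
  step 12: ref 5 -> HIT, frames=[5,6] (faults so far: 5)
  step 13: ref 4 -> FAULT, evict 5, frames=[4,6] (faults so far: 6)
  Optimal total faults: 6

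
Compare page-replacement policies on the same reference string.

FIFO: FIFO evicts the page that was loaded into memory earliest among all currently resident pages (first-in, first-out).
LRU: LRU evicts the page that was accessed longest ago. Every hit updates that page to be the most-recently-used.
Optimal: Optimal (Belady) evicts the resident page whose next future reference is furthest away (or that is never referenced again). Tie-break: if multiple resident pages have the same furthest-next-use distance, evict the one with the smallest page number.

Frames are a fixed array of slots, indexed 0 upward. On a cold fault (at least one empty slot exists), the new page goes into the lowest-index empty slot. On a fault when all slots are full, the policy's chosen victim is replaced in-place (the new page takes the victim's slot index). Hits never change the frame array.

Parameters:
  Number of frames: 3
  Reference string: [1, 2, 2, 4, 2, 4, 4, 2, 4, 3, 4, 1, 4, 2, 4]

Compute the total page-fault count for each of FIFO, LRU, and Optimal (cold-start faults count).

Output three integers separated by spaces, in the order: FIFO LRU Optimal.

Answer: 7 6 5

Derivation:
--- FIFO ---
  step 0: ref 1 -> FAULT, frames=[1,-,-] (faults so far: 1)
  step 1: ref 2 -> FAULT, frames=[1,2,-] (faults so far: 2)
  step 2: ref 2 -> HIT, frames=[1,2,-] (faults so far: 2)
  step 3: ref 4 -> FAULT, frames=[1,2,4] (faults so far: 3)
  step 4: ref 2 -> HIT, frames=[1,2,4] (faults so far: 3)
  step 5: ref 4 -> HIT, frames=[1,2,4] (faults so far: 3)
  step 6: ref 4 -> HIT, frames=[1,2,4] (faults so far: 3)
  step 7: ref 2 -> HIT, frames=[1,2,4] (faults so far: 3)
  step 8: ref 4 -> HIT, frames=[1,2,4] (faults so far: 3)
  step 9: ref 3 -> FAULT, evict 1, frames=[3,2,4] (faults so far: 4)
  step 10: ref 4 -> HIT, frames=[3,2,4] (faults so far: 4)
  step 11: ref 1 -> FAULT, evict 2, frames=[3,1,4] (faults so far: 5)
  step 12: ref 4 -> HIT, frames=[3,1,4] (faults so far: 5)
  step 13: ref 2 -> FAULT, evict 4, frames=[3,1,2] (faults so far: 6)
  step 14: ref 4 -> FAULT, evict 3, frames=[4,1,2] (faults so far: 7)
  FIFO total faults: 7
--- LRU ---
  step 0: ref 1 -> FAULT, frames=[1,-,-] (faults so far: 1)
  step 1: ref 2 -> FAULT, frames=[1,2,-] (faults so far: 2)
  step 2: ref 2 -> HIT, frames=[1,2,-] (faults so far: 2)
  step 3: ref 4 -> FAULT, frames=[1,2,4] (faults so far: 3)
  step 4: ref 2 -> HIT, frames=[1,2,4] (faults so far: 3)
  step 5: ref 4 -> HIT, frames=[1,2,4] (faults so far: 3)
  step 6: ref 4 -> HIT, frames=[1,2,4] (faults so far: 3)
  step 7: ref 2 -> HIT, frames=[1,2,4] (faults so far: 3)
  step 8: ref 4 -> HIT, frames=[1,2,4] (faults so far: 3)
  step 9: ref 3 -> FAULT, evict 1, frames=[3,2,4] (faults so far: 4)
  step 10: ref 4 -> HIT, frames=[3,2,4] (faults so far: 4)
  step 11: ref 1 -> FAULT, evict 2, frames=[3,1,4] (faults so far: 5)
  step 12: ref 4 -> HIT, frames=[3,1,4] (faults so far: 5)
  step 13: ref 2 -> FAULT, evict 3, frames=[2,1,4] (faults so far: 6)
  step 14: ref 4 -> HIT, frames=[2,1,4] (faults so far: 6)
  LRU total faults: 6
--- Optimal ---
  step 0: ref 1 -> FAULT, frames=[1,-,-] (faults so far: 1)
  step 1: ref 2 -> FAULT, frames=[1,2,-] (faults so far: 2)
  step 2: ref 2 -> HIT, frames=[1,2,-] (faults so far: 2)
  step 3: ref 4 -> FAULT, frames=[1,2,4] (faults so far: 3)
  step 4: ref 2 -> HIT, frames=[1,2,4] (faults so far: 3)
  step 5: ref 4 -> HIT, frames=[1,2,4] (faults so far: 3)
  step 6: ref 4 -> HIT, frames=[1,2,4] (faults so far: 3)
  step 7: ref 2 -> HIT, frames=[1,2,4] (faults so far: 3)
  step 8: ref 4 -> HIT, frames=[1,2,4] (faults so far: 3)
  step 9: ref 3 -> FAULT, evict 2, frames=[1,3,4] (faults so far: 4)
  step 10: ref 4 -> HIT, frames=[1,3,4] (faults so far: 4)
  step 11: ref 1 -> HIT, frames=[1,3,4] (faults so far: 4)
  step 12: ref 4 -> HIT, frames=[1,3,4] (faults so far: 4)
  step 13: ref 2 -> FAULT, evict 1, frames=[2,3,4] (faults so far: 5)
  step 14: ref 4 -> HIT, frames=[2,3,4] (faults so far: 5)
  Optimal total faults: 5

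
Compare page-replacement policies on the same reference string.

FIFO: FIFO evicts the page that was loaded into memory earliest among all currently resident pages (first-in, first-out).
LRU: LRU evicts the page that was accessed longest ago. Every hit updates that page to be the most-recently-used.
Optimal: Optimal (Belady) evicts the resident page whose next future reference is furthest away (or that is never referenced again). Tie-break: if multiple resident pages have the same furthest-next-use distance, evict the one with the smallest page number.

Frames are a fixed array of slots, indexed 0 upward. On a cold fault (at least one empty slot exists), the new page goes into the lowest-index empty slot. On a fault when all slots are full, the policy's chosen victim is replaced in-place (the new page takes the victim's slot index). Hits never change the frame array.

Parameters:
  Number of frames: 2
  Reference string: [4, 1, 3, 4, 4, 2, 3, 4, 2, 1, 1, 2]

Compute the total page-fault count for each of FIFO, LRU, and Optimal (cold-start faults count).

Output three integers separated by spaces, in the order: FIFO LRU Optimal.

--- FIFO ---
  step 0: ref 4 -> FAULT, frames=[4,-] (faults so far: 1)
  step 1: ref 1 -> FAULT, frames=[4,1] (faults so far: 2)
  step 2: ref 3 -> FAULT, evict 4, frames=[3,1] (faults so far: 3)
  step 3: ref 4 -> FAULT, evict 1, frames=[3,4] (faults so far: 4)
  step 4: ref 4 -> HIT, frames=[3,4] (faults so far: 4)
  step 5: ref 2 -> FAULT, evict 3, frames=[2,4] (faults so far: 5)
  step 6: ref 3 -> FAULT, evict 4, frames=[2,3] (faults so far: 6)
  step 7: ref 4 -> FAULT, evict 2, frames=[4,3] (faults so far: 7)
  step 8: ref 2 -> FAULT, evict 3, frames=[4,2] (faults so far: 8)
  step 9: ref 1 -> FAULT, evict 4, frames=[1,2] (faults so far: 9)
  step 10: ref 1 -> HIT, frames=[1,2] (faults so far: 9)
  step 11: ref 2 -> HIT, frames=[1,2] (faults so far: 9)
  FIFO total faults: 9
--- LRU ---
  step 0: ref 4 -> FAULT, frames=[4,-] (faults so far: 1)
  step 1: ref 1 -> FAULT, frames=[4,1] (faults so far: 2)
  step 2: ref 3 -> FAULT, evict 4, frames=[3,1] (faults so far: 3)
  step 3: ref 4 -> FAULT, evict 1, frames=[3,4] (faults so far: 4)
  step 4: ref 4 -> HIT, frames=[3,4] (faults so far: 4)
  step 5: ref 2 -> FAULT, evict 3, frames=[2,4] (faults so far: 5)
  step 6: ref 3 -> FAULT, evict 4, frames=[2,3] (faults so far: 6)
  step 7: ref 4 -> FAULT, evict 2, frames=[4,3] (faults so far: 7)
  step 8: ref 2 -> FAULT, evict 3, frames=[4,2] (faults so far: 8)
  step 9: ref 1 -> FAULT, evict 4, frames=[1,2] (faults so far: 9)
  step 10: ref 1 -> HIT, frames=[1,2] (faults so far: 9)
  step 11: ref 2 -> HIT, frames=[1,2] (faults so far: 9)
  LRU total faults: 9
--- Optimal ---
  step 0: ref 4 -> FAULT, frames=[4,-] (faults so far: 1)
  step 1: ref 1 -> FAULT, frames=[4,1] (faults so far: 2)
  step 2: ref 3 -> FAULT, evict 1, frames=[4,3] (faults so far: 3)
  step 3: ref 4 -> HIT, frames=[4,3] (faults so far: 3)
  step 4: ref 4 -> HIT, frames=[4,3] (faults so far: 3)
  step 5: ref 2 -> FAULT, evict 4, frames=[2,3] (faults so far: 4)
  step 6: ref 3 -> HIT, frames=[2,3] (faults so far: 4)
  step 7: ref 4 -> FAULT, evict 3, frames=[2,4] (faults so far: 5)
  step 8: ref 2 -> HIT, frames=[2,4] (faults so far: 5)
  step 9: ref 1 -> FAULT, evict 4, frames=[2,1] (faults so far: 6)
  step 10: ref 1 -> HIT, frames=[2,1] (faults so far: 6)
  step 11: ref 2 -> HIT, frames=[2,1] (faults so far: 6)
  Optimal total faults: 6

Answer: 9 9 6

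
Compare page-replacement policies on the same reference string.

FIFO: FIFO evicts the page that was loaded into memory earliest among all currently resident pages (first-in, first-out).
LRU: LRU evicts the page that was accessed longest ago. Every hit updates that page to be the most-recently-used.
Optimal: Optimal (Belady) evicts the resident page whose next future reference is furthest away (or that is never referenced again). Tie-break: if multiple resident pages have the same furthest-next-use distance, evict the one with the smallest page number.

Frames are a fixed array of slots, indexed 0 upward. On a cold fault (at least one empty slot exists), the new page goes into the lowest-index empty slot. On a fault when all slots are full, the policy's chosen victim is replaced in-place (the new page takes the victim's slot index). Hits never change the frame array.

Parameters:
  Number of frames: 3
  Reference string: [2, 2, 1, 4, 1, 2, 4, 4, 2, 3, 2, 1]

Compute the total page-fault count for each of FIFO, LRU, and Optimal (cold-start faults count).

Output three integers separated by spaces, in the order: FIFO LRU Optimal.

--- FIFO ---
  step 0: ref 2 -> FAULT, frames=[2,-,-] (faults so far: 1)
  step 1: ref 2 -> HIT, frames=[2,-,-] (faults so far: 1)
  step 2: ref 1 -> FAULT, frames=[2,1,-] (faults so far: 2)
  step 3: ref 4 -> FAULT, frames=[2,1,4] (faults so far: 3)
  step 4: ref 1 -> HIT, frames=[2,1,4] (faults so far: 3)
  step 5: ref 2 -> HIT, frames=[2,1,4] (faults so far: 3)
  step 6: ref 4 -> HIT, frames=[2,1,4] (faults so far: 3)
  step 7: ref 4 -> HIT, frames=[2,1,4] (faults so far: 3)
  step 8: ref 2 -> HIT, frames=[2,1,4] (faults so far: 3)
  step 9: ref 3 -> FAULT, evict 2, frames=[3,1,4] (faults so far: 4)
  step 10: ref 2 -> FAULT, evict 1, frames=[3,2,4] (faults so far: 5)
  step 11: ref 1 -> FAULT, evict 4, frames=[3,2,1] (faults so far: 6)
  FIFO total faults: 6
--- LRU ---
  step 0: ref 2 -> FAULT, frames=[2,-,-] (faults so far: 1)
  step 1: ref 2 -> HIT, frames=[2,-,-] (faults so far: 1)
  step 2: ref 1 -> FAULT, frames=[2,1,-] (faults so far: 2)
  step 3: ref 4 -> FAULT, frames=[2,1,4] (faults so far: 3)
  step 4: ref 1 -> HIT, frames=[2,1,4] (faults so far: 3)
  step 5: ref 2 -> HIT, frames=[2,1,4] (faults so far: 3)
  step 6: ref 4 -> HIT, frames=[2,1,4] (faults so far: 3)
  step 7: ref 4 -> HIT, frames=[2,1,4] (faults so far: 3)
  step 8: ref 2 -> HIT, frames=[2,1,4] (faults so far: 3)
  step 9: ref 3 -> FAULT, evict 1, frames=[2,3,4] (faults so far: 4)
  step 10: ref 2 -> HIT, frames=[2,3,4] (faults so far: 4)
  step 11: ref 1 -> FAULT, evict 4, frames=[2,3,1] (faults so far: 5)
  LRU total faults: 5
--- Optimal ---
  step 0: ref 2 -> FAULT, frames=[2,-,-] (faults so far: 1)
  step 1: ref 2 -> HIT, frames=[2,-,-] (faults so far: 1)
  step 2: ref 1 -> FAULT, frames=[2,1,-] (faults so far: 2)
  step 3: ref 4 -> FAULT, frames=[2,1,4] (faults so far: 3)
  step 4: ref 1 -> HIT, frames=[2,1,4] (faults so far: 3)
  step 5: ref 2 -> HIT, frames=[2,1,4] (faults so far: 3)
  step 6: ref 4 -> HIT, frames=[2,1,4] (faults so far: 3)
  step 7: ref 4 -> HIT, frames=[2,1,4] (faults so far: 3)
  step 8: ref 2 -> HIT, frames=[2,1,4] (faults so far: 3)
  step 9: ref 3 -> FAULT, evict 4, frames=[2,1,3] (faults so far: 4)
  step 10: ref 2 -> HIT, frames=[2,1,3] (faults so far: 4)
  step 11: ref 1 -> HIT, frames=[2,1,3] (faults so far: 4)
  Optimal total faults: 4

Answer: 6 5 4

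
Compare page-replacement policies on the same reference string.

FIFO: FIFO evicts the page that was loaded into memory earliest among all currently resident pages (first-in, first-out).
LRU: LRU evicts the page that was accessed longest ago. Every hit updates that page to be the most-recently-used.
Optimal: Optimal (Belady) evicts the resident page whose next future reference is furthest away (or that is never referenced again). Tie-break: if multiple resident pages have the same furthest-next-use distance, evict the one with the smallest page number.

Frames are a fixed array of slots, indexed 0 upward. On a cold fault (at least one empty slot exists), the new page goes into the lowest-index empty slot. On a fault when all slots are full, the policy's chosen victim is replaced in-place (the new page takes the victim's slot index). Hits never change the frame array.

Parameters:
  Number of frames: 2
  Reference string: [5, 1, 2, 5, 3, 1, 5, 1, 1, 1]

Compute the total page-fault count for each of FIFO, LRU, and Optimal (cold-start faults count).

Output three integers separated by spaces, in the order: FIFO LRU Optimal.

Answer: 7 7 5

Derivation:
--- FIFO ---
  step 0: ref 5 -> FAULT, frames=[5,-] (faults so far: 1)
  step 1: ref 1 -> FAULT, frames=[5,1] (faults so far: 2)
  step 2: ref 2 -> FAULT, evict 5, frames=[2,1] (faults so far: 3)
  step 3: ref 5 -> FAULT, evict 1, frames=[2,5] (faults so far: 4)
  step 4: ref 3 -> FAULT, evict 2, frames=[3,5] (faults so far: 5)
  step 5: ref 1 -> FAULT, evict 5, frames=[3,1] (faults so far: 6)
  step 6: ref 5 -> FAULT, evict 3, frames=[5,1] (faults so far: 7)
  step 7: ref 1 -> HIT, frames=[5,1] (faults so far: 7)
  step 8: ref 1 -> HIT, frames=[5,1] (faults so far: 7)
  step 9: ref 1 -> HIT, frames=[5,1] (faults so far: 7)
  FIFO total faults: 7
--- LRU ---
  step 0: ref 5 -> FAULT, frames=[5,-] (faults so far: 1)
  step 1: ref 1 -> FAULT, frames=[5,1] (faults so far: 2)
  step 2: ref 2 -> FAULT, evict 5, frames=[2,1] (faults so far: 3)
  step 3: ref 5 -> FAULT, evict 1, frames=[2,5] (faults so far: 4)
  step 4: ref 3 -> FAULT, evict 2, frames=[3,5] (faults so far: 5)
  step 5: ref 1 -> FAULT, evict 5, frames=[3,1] (faults so far: 6)
  step 6: ref 5 -> FAULT, evict 3, frames=[5,1] (faults so far: 7)
  step 7: ref 1 -> HIT, frames=[5,1] (faults so far: 7)
  step 8: ref 1 -> HIT, frames=[5,1] (faults so far: 7)
  step 9: ref 1 -> HIT, frames=[5,1] (faults so far: 7)
  LRU total faults: 7
--- Optimal ---
  step 0: ref 5 -> FAULT, frames=[5,-] (faults so far: 1)
  step 1: ref 1 -> FAULT, frames=[5,1] (faults so far: 2)
  step 2: ref 2 -> FAULT, evict 1, frames=[5,2] (faults so far: 3)
  step 3: ref 5 -> HIT, frames=[5,2] (faults so far: 3)
  step 4: ref 3 -> FAULT, evict 2, frames=[5,3] (faults so far: 4)
  step 5: ref 1 -> FAULT, evict 3, frames=[5,1] (faults so far: 5)
  step 6: ref 5 -> HIT, frames=[5,1] (faults so far: 5)
  step 7: ref 1 -> HIT, frames=[5,1] (faults so far: 5)
  step 8: ref 1 -> HIT, frames=[5,1] (faults so far: 5)
  step 9: ref 1 -> HIT, frames=[5,1] (faults so far: 5)
  Optimal total faults: 5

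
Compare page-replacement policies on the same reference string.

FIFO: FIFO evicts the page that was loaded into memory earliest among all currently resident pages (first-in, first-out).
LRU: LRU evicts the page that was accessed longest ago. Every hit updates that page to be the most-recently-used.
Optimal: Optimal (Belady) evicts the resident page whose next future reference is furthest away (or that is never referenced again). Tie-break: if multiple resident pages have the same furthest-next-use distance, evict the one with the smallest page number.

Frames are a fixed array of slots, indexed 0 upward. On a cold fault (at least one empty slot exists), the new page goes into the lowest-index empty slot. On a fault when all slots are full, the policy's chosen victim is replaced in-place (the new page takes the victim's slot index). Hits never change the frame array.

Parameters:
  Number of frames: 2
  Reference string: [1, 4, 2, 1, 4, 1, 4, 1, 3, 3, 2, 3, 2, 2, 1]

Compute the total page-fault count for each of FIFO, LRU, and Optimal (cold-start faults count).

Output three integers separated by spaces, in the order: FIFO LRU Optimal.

Answer: 8 8 7

Derivation:
--- FIFO ---
  step 0: ref 1 -> FAULT, frames=[1,-] (faults so far: 1)
  step 1: ref 4 -> FAULT, frames=[1,4] (faults so far: 2)
  step 2: ref 2 -> FAULT, evict 1, frames=[2,4] (faults so far: 3)
  step 3: ref 1 -> FAULT, evict 4, frames=[2,1] (faults so far: 4)
  step 4: ref 4 -> FAULT, evict 2, frames=[4,1] (faults so far: 5)
  step 5: ref 1 -> HIT, frames=[4,1] (faults so far: 5)
  step 6: ref 4 -> HIT, frames=[4,1] (faults so far: 5)
  step 7: ref 1 -> HIT, frames=[4,1] (faults so far: 5)
  step 8: ref 3 -> FAULT, evict 1, frames=[4,3] (faults so far: 6)
  step 9: ref 3 -> HIT, frames=[4,3] (faults so far: 6)
  step 10: ref 2 -> FAULT, evict 4, frames=[2,3] (faults so far: 7)
  step 11: ref 3 -> HIT, frames=[2,3] (faults so far: 7)
  step 12: ref 2 -> HIT, frames=[2,3] (faults so far: 7)
  step 13: ref 2 -> HIT, frames=[2,3] (faults so far: 7)
  step 14: ref 1 -> FAULT, evict 3, frames=[2,1] (faults so far: 8)
  FIFO total faults: 8
--- LRU ---
  step 0: ref 1 -> FAULT, frames=[1,-] (faults so far: 1)
  step 1: ref 4 -> FAULT, frames=[1,4] (faults so far: 2)
  step 2: ref 2 -> FAULT, evict 1, frames=[2,4] (faults so far: 3)
  step 3: ref 1 -> FAULT, evict 4, frames=[2,1] (faults so far: 4)
  step 4: ref 4 -> FAULT, evict 2, frames=[4,1] (faults so far: 5)
  step 5: ref 1 -> HIT, frames=[4,1] (faults so far: 5)
  step 6: ref 4 -> HIT, frames=[4,1] (faults so far: 5)
  step 7: ref 1 -> HIT, frames=[4,1] (faults so far: 5)
  step 8: ref 3 -> FAULT, evict 4, frames=[3,1] (faults so far: 6)
  step 9: ref 3 -> HIT, frames=[3,1] (faults so far: 6)
  step 10: ref 2 -> FAULT, evict 1, frames=[3,2] (faults so far: 7)
  step 11: ref 3 -> HIT, frames=[3,2] (faults so far: 7)
  step 12: ref 2 -> HIT, frames=[3,2] (faults so far: 7)
  step 13: ref 2 -> HIT, frames=[3,2] (faults so far: 7)
  step 14: ref 1 -> FAULT, evict 3, frames=[1,2] (faults so far: 8)
  LRU total faults: 8
--- Optimal ---
  step 0: ref 1 -> FAULT, frames=[1,-] (faults so far: 1)
  step 1: ref 4 -> FAULT, frames=[1,4] (faults so far: 2)
  step 2: ref 2 -> FAULT, evict 4, frames=[1,2] (faults so far: 3)
  step 3: ref 1 -> HIT, frames=[1,2] (faults so far: 3)
  step 4: ref 4 -> FAULT, evict 2, frames=[1,4] (faults so far: 4)
  step 5: ref 1 -> HIT, frames=[1,4] (faults so far: 4)
  step 6: ref 4 -> HIT, frames=[1,4] (faults so far: 4)
  step 7: ref 1 -> HIT, frames=[1,4] (faults so far: 4)
  step 8: ref 3 -> FAULT, evict 4, frames=[1,3] (faults so far: 5)
  step 9: ref 3 -> HIT, frames=[1,3] (faults so far: 5)
  step 10: ref 2 -> FAULT, evict 1, frames=[2,3] (faults so far: 6)
  step 11: ref 3 -> HIT, frames=[2,3] (faults so far: 6)
  step 12: ref 2 -> HIT, frames=[2,3] (faults so far: 6)
  step 13: ref 2 -> HIT, frames=[2,3] (faults so far: 6)
  step 14: ref 1 -> FAULT, evict 2, frames=[1,3] (faults so far: 7)
  Optimal total faults: 7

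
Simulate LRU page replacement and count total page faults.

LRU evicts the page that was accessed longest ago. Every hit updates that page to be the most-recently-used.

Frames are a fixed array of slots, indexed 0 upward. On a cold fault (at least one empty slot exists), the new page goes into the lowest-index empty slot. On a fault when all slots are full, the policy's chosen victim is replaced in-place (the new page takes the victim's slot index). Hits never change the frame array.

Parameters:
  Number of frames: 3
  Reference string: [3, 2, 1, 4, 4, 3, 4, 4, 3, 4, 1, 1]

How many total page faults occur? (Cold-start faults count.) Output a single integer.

Answer: 5

Derivation:
Step 0: ref 3 → FAULT, frames=[3,-,-]
Step 1: ref 2 → FAULT, frames=[3,2,-]
Step 2: ref 1 → FAULT, frames=[3,2,1]
Step 3: ref 4 → FAULT (evict 3), frames=[4,2,1]
Step 4: ref 4 → HIT, frames=[4,2,1]
Step 5: ref 3 → FAULT (evict 2), frames=[4,3,1]
Step 6: ref 4 → HIT, frames=[4,3,1]
Step 7: ref 4 → HIT, frames=[4,3,1]
Step 8: ref 3 → HIT, frames=[4,3,1]
Step 9: ref 4 → HIT, frames=[4,3,1]
Step 10: ref 1 → HIT, frames=[4,3,1]
Step 11: ref 1 → HIT, frames=[4,3,1]
Total faults: 5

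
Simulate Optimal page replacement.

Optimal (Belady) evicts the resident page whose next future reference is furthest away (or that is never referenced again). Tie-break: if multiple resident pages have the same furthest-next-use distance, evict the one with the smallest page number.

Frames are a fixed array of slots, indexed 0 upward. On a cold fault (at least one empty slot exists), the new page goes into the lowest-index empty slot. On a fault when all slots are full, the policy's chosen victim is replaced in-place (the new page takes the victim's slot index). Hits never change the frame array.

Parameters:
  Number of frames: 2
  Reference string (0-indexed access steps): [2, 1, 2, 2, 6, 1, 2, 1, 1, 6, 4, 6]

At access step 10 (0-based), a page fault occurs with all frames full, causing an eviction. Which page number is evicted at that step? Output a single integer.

Step 0: ref 2 -> FAULT, frames=[2,-]
Step 1: ref 1 -> FAULT, frames=[2,1]
Step 2: ref 2 -> HIT, frames=[2,1]
Step 3: ref 2 -> HIT, frames=[2,1]
Step 4: ref 6 -> FAULT, evict 2, frames=[6,1]
Step 5: ref 1 -> HIT, frames=[6,1]
Step 6: ref 2 -> FAULT, evict 6, frames=[2,1]
Step 7: ref 1 -> HIT, frames=[2,1]
Step 8: ref 1 -> HIT, frames=[2,1]
Step 9: ref 6 -> FAULT, evict 1, frames=[2,6]
Step 10: ref 4 -> FAULT, evict 2, frames=[4,6]
At step 10: evicted page 2

Answer: 2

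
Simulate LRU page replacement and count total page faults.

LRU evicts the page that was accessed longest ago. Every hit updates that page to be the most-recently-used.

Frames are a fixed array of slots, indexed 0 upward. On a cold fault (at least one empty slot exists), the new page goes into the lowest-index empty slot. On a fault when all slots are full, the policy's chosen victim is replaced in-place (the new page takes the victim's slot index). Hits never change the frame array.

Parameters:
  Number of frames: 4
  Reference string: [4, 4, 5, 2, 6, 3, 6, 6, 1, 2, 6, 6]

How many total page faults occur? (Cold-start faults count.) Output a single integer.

Step 0: ref 4 → FAULT, frames=[4,-,-,-]
Step 1: ref 4 → HIT, frames=[4,-,-,-]
Step 2: ref 5 → FAULT, frames=[4,5,-,-]
Step 3: ref 2 → FAULT, frames=[4,5,2,-]
Step 4: ref 6 → FAULT, frames=[4,5,2,6]
Step 5: ref 3 → FAULT (evict 4), frames=[3,5,2,6]
Step 6: ref 6 → HIT, frames=[3,5,2,6]
Step 7: ref 6 → HIT, frames=[3,5,2,6]
Step 8: ref 1 → FAULT (evict 5), frames=[3,1,2,6]
Step 9: ref 2 → HIT, frames=[3,1,2,6]
Step 10: ref 6 → HIT, frames=[3,1,2,6]
Step 11: ref 6 → HIT, frames=[3,1,2,6]
Total faults: 6

Answer: 6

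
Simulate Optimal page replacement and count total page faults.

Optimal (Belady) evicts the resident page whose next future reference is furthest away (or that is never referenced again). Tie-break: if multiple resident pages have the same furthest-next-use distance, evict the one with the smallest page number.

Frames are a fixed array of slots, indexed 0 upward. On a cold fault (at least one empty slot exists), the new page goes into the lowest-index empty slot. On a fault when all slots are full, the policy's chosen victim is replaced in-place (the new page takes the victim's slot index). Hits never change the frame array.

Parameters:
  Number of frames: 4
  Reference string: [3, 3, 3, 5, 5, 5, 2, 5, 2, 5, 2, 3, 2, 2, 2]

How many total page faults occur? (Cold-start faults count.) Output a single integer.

Answer: 3

Derivation:
Step 0: ref 3 → FAULT, frames=[3,-,-,-]
Step 1: ref 3 → HIT, frames=[3,-,-,-]
Step 2: ref 3 → HIT, frames=[3,-,-,-]
Step 3: ref 5 → FAULT, frames=[3,5,-,-]
Step 4: ref 5 → HIT, frames=[3,5,-,-]
Step 5: ref 5 → HIT, frames=[3,5,-,-]
Step 6: ref 2 → FAULT, frames=[3,5,2,-]
Step 7: ref 5 → HIT, frames=[3,5,2,-]
Step 8: ref 2 → HIT, frames=[3,5,2,-]
Step 9: ref 5 → HIT, frames=[3,5,2,-]
Step 10: ref 2 → HIT, frames=[3,5,2,-]
Step 11: ref 3 → HIT, frames=[3,5,2,-]
Step 12: ref 2 → HIT, frames=[3,5,2,-]
Step 13: ref 2 → HIT, frames=[3,5,2,-]
Step 14: ref 2 → HIT, frames=[3,5,2,-]
Total faults: 3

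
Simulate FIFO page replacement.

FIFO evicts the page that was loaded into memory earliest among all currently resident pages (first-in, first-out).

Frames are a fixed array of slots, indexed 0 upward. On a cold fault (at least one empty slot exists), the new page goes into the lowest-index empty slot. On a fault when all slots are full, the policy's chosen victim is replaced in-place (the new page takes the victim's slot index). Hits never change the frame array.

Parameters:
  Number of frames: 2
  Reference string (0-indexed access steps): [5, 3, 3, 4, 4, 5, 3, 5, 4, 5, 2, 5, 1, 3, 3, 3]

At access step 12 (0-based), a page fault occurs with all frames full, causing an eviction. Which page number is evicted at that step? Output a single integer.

Answer: 5

Derivation:
Step 0: ref 5 -> FAULT, frames=[5,-]
Step 1: ref 3 -> FAULT, frames=[5,3]
Step 2: ref 3 -> HIT, frames=[5,3]
Step 3: ref 4 -> FAULT, evict 5, frames=[4,3]
Step 4: ref 4 -> HIT, frames=[4,3]
Step 5: ref 5 -> FAULT, evict 3, frames=[4,5]
Step 6: ref 3 -> FAULT, evict 4, frames=[3,5]
Step 7: ref 5 -> HIT, frames=[3,5]
Step 8: ref 4 -> FAULT, evict 5, frames=[3,4]
Step 9: ref 5 -> FAULT, evict 3, frames=[5,4]
Step 10: ref 2 -> FAULT, evict 4, frames=[5,2]
Step 11: ref 5 -> HIT, frames=[5,2]
Step 12: ref 1 -> FAULT, evict 5, frames=[1,2]
At step 12: evicted page 5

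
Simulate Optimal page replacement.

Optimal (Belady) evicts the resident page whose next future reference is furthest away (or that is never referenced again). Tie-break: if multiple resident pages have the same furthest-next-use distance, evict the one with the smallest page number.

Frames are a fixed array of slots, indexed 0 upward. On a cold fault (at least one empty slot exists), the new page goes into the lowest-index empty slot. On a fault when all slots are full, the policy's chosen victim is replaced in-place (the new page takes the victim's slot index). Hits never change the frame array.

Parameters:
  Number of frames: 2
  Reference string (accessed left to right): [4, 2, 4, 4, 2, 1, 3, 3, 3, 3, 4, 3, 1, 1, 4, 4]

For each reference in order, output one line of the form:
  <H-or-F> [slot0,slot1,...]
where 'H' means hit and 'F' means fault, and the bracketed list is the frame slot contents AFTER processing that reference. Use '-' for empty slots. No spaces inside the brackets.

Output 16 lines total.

F [4,-]
F [4,2]
H [4,2]
H [4,2]
H [4,2]
F [4,1]
F [4,3]
H [4,3]
H [4,3]
H [4,3]
H [4,3]
H [4,3]
F [4,1]
H [4,1]
H [4,1]
H [4,1]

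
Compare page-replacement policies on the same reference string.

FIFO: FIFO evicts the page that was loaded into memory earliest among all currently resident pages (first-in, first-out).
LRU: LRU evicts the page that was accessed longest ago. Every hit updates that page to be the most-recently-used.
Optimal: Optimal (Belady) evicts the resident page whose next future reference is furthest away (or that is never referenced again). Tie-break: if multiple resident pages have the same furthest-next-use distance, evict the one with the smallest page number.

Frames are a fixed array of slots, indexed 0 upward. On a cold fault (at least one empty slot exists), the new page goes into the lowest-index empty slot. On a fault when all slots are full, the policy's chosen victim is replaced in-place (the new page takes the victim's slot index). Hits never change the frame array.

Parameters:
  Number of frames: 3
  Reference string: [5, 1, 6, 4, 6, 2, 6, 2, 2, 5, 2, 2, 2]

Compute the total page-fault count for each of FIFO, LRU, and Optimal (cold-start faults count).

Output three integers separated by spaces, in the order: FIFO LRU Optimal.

--- FIFO ---
  step 0: ref 5 -> FAULT, frames=[5,-,-] (faults so far: 1)
  step 1: ref 1 -> FAULT, frames=[5,1,-] (faults so far: 2)
  step 2: ref 6 -> FAULT, frames=[5,1,6] (faults so far: 3)
  step 3: ref 4 -> FAULT, evict 5, frames=[4,1,6] (faults so far: 4)
  step 4: ref 6 -> HIT, frames=[4,1,6] (faults so far: 4)
  step 5: ref 2 -> FAULT, evict 1, frames=[4,2,6] (faults so far: 5)
  step 6: ref 6 -> HIT, frames=[4,2,6] (faults so far: 5)
  step 7: ref 2 -> HIT, frames=[4,2,6] (faults so far: 5)
  step 8: ref 2 -> HIT, frames=[4,2,6] (faults so far: 5)
  step 9: ref 5 -> FAULT, evict 6, frames=[4,2,5] (faults so far: 6)
  step 10: ref 2 -> HIT, frames=[4,2,5] (faults so far: 6)
  step 11: ref 2 -> HIT, frames=[4,2,5] (faults so far: 6)
  step 12: ref 2 -> HIT, frames=[4,2,5] (faults so far: 6)
  FIFO total faults: 6
--- LRU ---
  step 0: ref 5 -> FAULT, frames=[5,-,-] (faults so far: 1)
  step 1: ref 1 -> FAULT, frames=[5,1,-] (faults so far: 2)
  step 2: ref 6 -> FAULT, frames=[5,1,6] (faults so far: 3)
  step 3: ref 4 -> FAULT, evict 5, frames=[4,1,6] (faults so far: 4)
  step 4: ref 6 -> HIT, frames=[4,1,6] (faults so far: 4)
  step 5: ref 2 -> FAULT, evict 1, frames=[4,2,6] (faults so far: 5)
  step 6: ref 6 -> HIT, frames=[4,2,6] (faults so far: 5)
  step 7: ref 2 -> HIT, frames=[4,2,6] (faults so far: 5)
  step 8: ref 2 -> HIT, frames=[4,2,6] (faults so far: 5)
  step 9: ref 5 -> FAULT, evict 4, frames=[5,2,6] (faults so far: 6)
  step 10: ref 2 -> HIT, frames=[5,2,6] (faults so far: 6)
  step 11: ref 2 -> HIT, frames=[5,2,6] (faults so far: 6)
  step 12: ref 2 -> HIT, frames=[5,2,6] (faults so far: 6)
  LRU total faults: 6
--- Optimal ---
  step 0: ref 5 -> FAULT, frames=[5,-,-] (faults so far: 1)
  step 1: ref 1 -> FAULT, frames=[5,1,-] (faults so far: 2)
  step 2: ref 6 -> FAULT, frames=[5,1,6] (faults so far: 3)
  step 3: ref 4 -> FAULT, evict 1, frames=[5,4,6] (faults so far: 4)
  step 4: ref 6 -> HIT, frames=[5,4,6] (faults so far: 4)
  step 5: ref 2 -> FAULT, evict 4, frames=[5,2,6] (faults so far: 5)
  step 6: ref 6 -> HIT, frames=[5,2,6] (faults so far: 5)
  step 7: ref 2 -> HIT, frames=[5,2,6] (faults so far: 5)
  step 8: ref 2 -> HIT, frames=[5,2,6] (faults so far: 5)
  step 9: ref 5 -> HIT, frames=[5,2,6] (faults so far: 5)
  step 10: ref 2 -> HIT, frames=[5,2,6] (faults so far: 5)
  step 11: ref 2 -> HIT, frames=[5,2,6] (faults so far: 5)
  step 12: ref 2 -> HIT, frames=[5,2,6] (faults so far: 5)
  Optimal total faults: 5

Answer: 6 6 5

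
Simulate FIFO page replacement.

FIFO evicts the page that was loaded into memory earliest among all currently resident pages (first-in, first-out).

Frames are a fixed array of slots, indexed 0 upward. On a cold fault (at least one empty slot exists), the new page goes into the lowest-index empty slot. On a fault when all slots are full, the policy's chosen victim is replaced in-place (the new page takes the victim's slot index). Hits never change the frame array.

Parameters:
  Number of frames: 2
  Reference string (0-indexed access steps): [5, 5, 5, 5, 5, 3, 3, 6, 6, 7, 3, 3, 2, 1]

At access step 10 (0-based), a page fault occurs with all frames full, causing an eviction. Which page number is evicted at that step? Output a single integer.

Step 0: ref 5 -> FAULT, frames=[5,-]
Step 1: ref 5 -> HIT, frames=[5,-]
Step 2: ref 5 -> HIT, frames=[5,-]
Step 3: ref 5 -> HIT, frames=[5,-]
Step 4: ref 5 -> HIT, frames=[5,-]
Step 5: ref 3 -> FAULT, frames=[5,3]
Step 6: ref 3 -> HIT, frames=[5,3]
Step 7: ref 6 -> FAULT, evict 5, frames=[6,3]
Step 8: ref 6 -> HIT, frames=[6,3]
Step 9: ref 7 -> FAULT, evict 3, frames=[6,7]
Step 10: ref 3 -> FAULT, evict 6, frames=[3,7]
At step 10: evicted page 6

Answer: 6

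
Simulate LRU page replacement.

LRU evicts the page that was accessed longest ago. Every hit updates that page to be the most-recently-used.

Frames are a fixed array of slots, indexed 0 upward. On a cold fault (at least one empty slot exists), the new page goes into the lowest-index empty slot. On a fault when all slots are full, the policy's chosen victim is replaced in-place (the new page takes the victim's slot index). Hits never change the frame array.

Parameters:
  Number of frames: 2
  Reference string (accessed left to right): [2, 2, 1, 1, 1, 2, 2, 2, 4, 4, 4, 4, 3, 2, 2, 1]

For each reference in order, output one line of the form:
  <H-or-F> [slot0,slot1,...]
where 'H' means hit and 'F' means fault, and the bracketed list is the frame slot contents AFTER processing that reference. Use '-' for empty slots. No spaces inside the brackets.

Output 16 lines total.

F [2,-]
H [2,-]
F [2,1]
H [2,1]
H [2,1]
H [2,1]
H [2,1]
H [2,1]
F [2,4]
H [2,4]
H [2,4]
H [2,4]
F [3,4]
F [3,2]
H [3,2]
F [1,2]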